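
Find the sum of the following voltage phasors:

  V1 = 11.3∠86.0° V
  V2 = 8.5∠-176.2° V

Step 1 — Convert each phasor to rectangular form:
  V1 = 11.3·(cos(86.0°) + j·sin(86.0°)) = 0.7882 + j11.27 V
  V2 = 8.5·(cos(-176.2°) + j·sin(-176.2°)) = -8.481 - j0.5633 V
Step 2 — Sum components: V_total = -7.693 + j10.71 V.
Step 3 — Convert to polar: |V_total| = 13.19 V, ∠V_total = 125.7°.

V_total = 13.19∠125.7° V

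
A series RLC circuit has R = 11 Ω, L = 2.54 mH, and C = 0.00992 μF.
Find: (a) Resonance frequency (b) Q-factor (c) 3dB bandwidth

Step 1 — Resonance: ω₀ = 1/√(LC) = 1/√(0.00254·9.92e-09) = 1.992e+05 rad/s.
Step 2 — f₀ = ω₀/(2π) = 3.171e+04 Hz.
Step 3 — Series Q: Q = ω₀L/R = 1.992e+05·0.00254/11 = 46.
Step 4 — Bandwidth: Δω = ω₀/Q = 4331 rad/s; BW = Δω/(2π) = 689.3 Hz.

(a) f₀ = 3.171e+04 Hz  (b) Q = 46  (c) BW = 689.3 Hz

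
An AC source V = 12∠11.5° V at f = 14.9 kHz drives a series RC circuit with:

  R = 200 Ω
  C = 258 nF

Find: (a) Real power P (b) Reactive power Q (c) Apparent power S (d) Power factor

Step 1 — Angular frequency: ω = 2π·f = 2π·1.49e+04 = 9.362e+04 rad/s.
Step 2 — Component impedances:
  R: Z = R = 200 Ω
  C: Z = 1/(jωC) = -j/(ω·C) = 0 - j41.4 Ω
Step 3 — Series combination: Z_total = R + C = 200 - j41.4 Ω = 204.2∠-11.7° Ω.
Step 4 — Source phasor: V = 12∠11.5° V = 11.76 + j2.392 V.
Step 5 — Current: I = V / Z = 0.05401 + j0.02314 A = 0.05875∠23.2° A.
Step 6 — Complex power: S = V·I* = 0.6904 - j0.1429 VA.
Step 7 — Real power: P = Re(S) = 0.6904 W.
Step 8 — Reactive power: Q = Im(S) = -0.1429 VAR.
Step 9 — Apparent power: |S| = 0.7051 VA.
Step 10 — Power factor: PF = P/|S| = 0.9792 (leading).

(a) P = 0.6904 W  (b) Q = -0.1429 VAR  (c) S = 0.7051 VA  (d) PF = 0.9792 (leading)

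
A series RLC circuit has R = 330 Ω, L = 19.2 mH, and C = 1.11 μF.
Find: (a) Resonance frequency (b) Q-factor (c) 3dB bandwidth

Step 1 — Resonance: ω₀ = 1/√(LC) = 1/√(0.0192·1.11e-06) = 6850 rad/s.
Step 2 — f₀ = ω₀/(2π) = 1090 Hz.
Step 3 — Series Q: Q = ω₀L/R = 6850·0.0192/330 = 0.3985.
Step 4 — Bandwidth: Δω = ω₀/Q = 1.719e+04 rad/s; BW = Δω/(2π) = 2735 Hz.

(a) f₀ = 1090 Hz  (b) Q = 0.3985  (c) BW = 2735 Hz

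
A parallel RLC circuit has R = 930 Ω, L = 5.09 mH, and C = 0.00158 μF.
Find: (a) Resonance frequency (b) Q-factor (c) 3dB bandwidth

Step 1 — Resonance: ω₀ = 1/√(LC) = 1/√(0.00509·1.58e-09) = 3.526e+05 rad/s.
Step 2 — f₀ = ω₀/(2π) = 5.612e+04 Hz.
Step 3 — Parallel Q: Q = R/(ω₀L) = 930/(3.526e+05·0.00509) = 0.5181.
Step 4 — Bandwidth: Δω = ω₀/Q = 6.805e+05 rad/s; BW = Δω/(2π) = 1.083e+05 Hz.

(a) f₀ = 5.612e+04 Hz  (b) Q = 0.5181  (c) BW = 1.083e+05 Hz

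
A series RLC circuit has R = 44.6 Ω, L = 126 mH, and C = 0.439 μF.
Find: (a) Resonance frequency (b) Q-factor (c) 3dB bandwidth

Step 1 — Resonance: ω₀ = 1/√(LC) = 1/√(0.126·4.39e-07) = 4252 rad/s.
Step 2 — f₀ = ω₀/(2π) = 676.7 Hz.
Step 3 — Series Q: Q = ω₀L/R = 4252·0.126/44.6 = 12.01.
Step 4 — Bandwidth: Δω = ω₀/Q = 354 rad/s; BW = Δω/(2π) = 56.34 Hz.

(a) f₀ = 676.7 Hz  (b) Q = 12.01  (c) BW = 56.34 Hz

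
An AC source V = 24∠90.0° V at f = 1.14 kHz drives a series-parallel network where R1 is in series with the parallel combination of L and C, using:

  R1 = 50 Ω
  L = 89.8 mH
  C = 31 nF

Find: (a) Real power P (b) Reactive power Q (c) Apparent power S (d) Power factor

Step 1 — Angular frequency: ω = 2π·f = 2π·1140 = 7163 rad/s.
Step 2 — Component impedances:
  R1: Z = R = 50 Ω
  L: Z = jωL = j·7163·0.0898 = 0 + j643.2 Ω
  C: Z = 1/(jωC) = -j/(ω·C) = 0 - j4504 Ω
Step 3 — Parallel branch: L || C = 1/(1/L + 1/C) = 0 + j750.4 Ω.
Step 4 — Series with R1: Z_total = R1 + (L || C) = 50 + j750.4 Ω = 752.1∠86.2° Ω.
Step 5 — Source phasor: V = 24∠90.0° V = 0 + j24 V.
Step 6 — Current: I = V / Z = 0.03184 + j0.002122 A = 0.03191∠3.8° A.
Step 7 — Complex power: S = V·I* = 0.05092 + j0.7642 VA.
Step 8 — Real power: P = Re(S) = 0.05092 W.
Step 9 — Reactive power: Q = Im(S) = 0.7642 VAR.
Step 10 — Apparent power: |S| = 0.7659 VA.
Step 11 — Power factor: PF = P/|S| = 0.06648 (lagging).

(a) P = 0.05092 W  (b) Q = 0.7642 VAR  (c) S = 0.7659 VA  (d) PF = 0.06648 (lagging)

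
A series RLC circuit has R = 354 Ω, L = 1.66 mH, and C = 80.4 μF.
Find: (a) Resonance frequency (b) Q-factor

Step 1 — Resonance condition Im(Z)=0 gives ω₀ = 1/√(LC).
Step 2 — ω₀ = 1/√(0.00166·8.04e-05) = 2737 rad/s.
Step 3 — f₀ = ω₀/(2π) = 435.7 Hz.
Step 4 — Series Q: Q = ω₀L/R = 2737·0.00166/354 = 0.01284.

(a) f₀ = 435.7 Hz  (b) Q = 0.01284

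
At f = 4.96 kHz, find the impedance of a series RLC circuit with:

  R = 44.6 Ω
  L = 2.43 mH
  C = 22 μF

Step 1 — Angular frequency: ω = 2π·f = 2π·4960 = 3.116e+04 rad/s.
Step 2 — Component impedances:
  R: Z = R = 44.6 Ω
  L: Z = jωL = j·3.116e+04·0.00243 = 0 + j75.73 Ω
  C: Z = 1/(jωC) = -j/(ω·C) = 0 - j1.459 Ω
Step 3 — Series combination: Z_total = R + L + C = 44.6 + j74.27 Ω = 86.63∠59.0° Ω.

Z = 44.6 + j74.27 Ω = 86.63∠59.0° Ω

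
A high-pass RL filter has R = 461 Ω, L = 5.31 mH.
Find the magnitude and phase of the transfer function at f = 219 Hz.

Step 1 — Angular frequency: ω = 2π·219 = 1376 rad/s.
Step 2 — Transfer function: H(jω) = jωL/(R + jωL).
Step 3 — Numerator jωL = j·7.307; denominator R + jωL = 461 + j7.307.
Step 4 — H = 0.0002511 + j0.01585.
Step 5 — Magnitude: |H| = 0.01585 (-36.0 dB); phase: φ = 89.1°.

|H| = 0.01585 (-36.0 dB), φ = 89.1°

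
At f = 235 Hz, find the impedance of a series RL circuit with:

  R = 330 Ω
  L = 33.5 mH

Step 1 — Angular frequency: ω = 2π·f = 2π·235 = 1477 rad/s.
Step 2 — Component impedances:
  R: Z = R = 330 Ω
  L: Z = jωL = j·1477·0.0335 = 0 + j49.46 Ω
Step 3 — Series combination: Z_total = R + L = 330 + j49.46 Ω = 333.7∠8.5° Ω.

Z = 330 + j49.46 Ω = 333.7∠8.5° Ω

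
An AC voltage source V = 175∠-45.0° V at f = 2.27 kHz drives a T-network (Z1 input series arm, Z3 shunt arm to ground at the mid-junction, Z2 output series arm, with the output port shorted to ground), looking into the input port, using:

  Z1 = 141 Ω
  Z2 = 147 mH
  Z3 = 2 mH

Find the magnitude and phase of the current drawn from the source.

Step 1 — Angular frequency: ω = 2π·f = 2π·2270 = 1.426e+04 rad/s.
Step 2 — Component impedances:
  Z1: Z = R = 141 Ω
  Z2: Z = jωL = j·1.426e+04·0.147 = 0 + j2097 Ω
  Z3: Z = jωL = j·1.426e+04·0.002 = 0 + j28.53 Ω
Step 3 — With the output port shorted to ground, the output series arm Z2 runs from the junction to ground; the shunt arm Z3 also runs from the junction to ground. They appear in parallel: Z3 || Z2 = 0 + j28.14 Ω.
Step 4 — Series with input arm Z1: Z_in = Z1 + (Z3 || Z2) = 141 + j28.14 Ω = 143.8∠11.3° Ω.
Step 5 — Source phasor: V = 175∠-45.0° V = 123.7 - j123.7 V.
Step 6 — Ohm's law: I = V / Z_total = (123.7 - j123.7) / (141 + j28.14) = 0.6755 - j1.012 A.
Step 7 — Convert to polar: |I| = 1.217 A, ∠I = -56.3°.

I = 1.217∠-56.3° A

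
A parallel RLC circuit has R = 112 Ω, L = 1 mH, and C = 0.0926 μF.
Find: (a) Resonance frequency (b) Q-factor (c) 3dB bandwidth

Step 1 — Resonance: ω₀ = 1/√(LC) = 1/√(0.001·9.26e-08) = 1.039e+05 rad/s.
Step 2 — f₀ = ω₀/(2π) = 1.654e+04 Hz.
Step 3 — Parallel Q: Q = R/(ω₀L) = 112/(1.039e+05·0.001) = 1.078.
Step 4 — Bandwidth: Δω = ω₀/Q = 9.642e+04 rad/s; BW = Δω/(2π) = 1.535e+04 Hz.

(a) f₀ = 1.654e+04 Hz  (b) Q = 1.078  (c) BW = 1.535e+04 Hz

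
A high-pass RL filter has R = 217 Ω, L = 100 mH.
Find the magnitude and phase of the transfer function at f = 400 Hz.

Step 1 — Angular frequency: ω = 2π·400 = 2513 rad/s.
Step 2 — Transfer function: H(jω) = jωL/(R + jωL).
Step 3 — Numerator jωL = j·251.3; denominator R + jωL = 217 + j251.3.
Step 4 — H = 0.5729 + j0.4947.
Step 5 — Magnitude: |H| = 0.7569 (-2.4 dB); phase: φ = 40.8°.

|H| = 0.7569 (-2.4 dB), φ = 40.8°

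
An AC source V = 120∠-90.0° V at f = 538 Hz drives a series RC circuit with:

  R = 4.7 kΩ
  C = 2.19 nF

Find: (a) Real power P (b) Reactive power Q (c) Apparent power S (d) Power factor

Step 1 — Angular frequency: ω = 2π·f = 2π·538 = 3380 rad/s.
Step 2 — Component impedances:
  R: Z = R = 4700 Ω
  C: Z = 1/(jωC) = -j/(ω·C) = 0 - j1.351e+05 Ω
Step 3 — Series combination: Z_total = R + C = 4700 - j1.351e+05 Ω = 1.352e+05∠-88.0° Ω.
Step 4 — Source phasor: V = 120∠-90.0° V = 0 - j120 V.
Step 5 — Current: I = V / Z = 0.0008873 - j3.087e-05 A = 0.0008878∠-2.0° A.
Step 6 — Complex power: S = V·I* = 0.003705 - j0.1065 VA.
Step 7 — Real power: P = Re(S) = 0.003705 W.
Step 8 — Reactive power: Q = Im(S) = -0.1065 VAR.
Step 9 — Apparent power: |S| = 0.1065 VA.
Step 10 — Power factor: PF = P/|S| = 0.03477 (leading).

(a) P = 0.003705 W  (b) Q = -0.1065 VAR  (c) S = 0.1065 VA  (d) PF = 0.03477 (leading)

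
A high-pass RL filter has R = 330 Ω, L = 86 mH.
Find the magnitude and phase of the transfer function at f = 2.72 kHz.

Step 1 — Angular frequency: ω = 2π·2720 = 1.709e+04 rad/s.
Step 2 — Transfer function: H(jω) = jωL/(R + jωL).
Step 3 — Numerator jωL = j·1470; denominator R + jωL = 330 + j1470.
Step 4 — H = 0.952 + j0.2138.
Step 5 — Magnitude: |H| = 0.9757 (-0.2 dB); phase: φ = 12.7°.

|H| = 0.9757 (-0.2 dB), φ = 12.7°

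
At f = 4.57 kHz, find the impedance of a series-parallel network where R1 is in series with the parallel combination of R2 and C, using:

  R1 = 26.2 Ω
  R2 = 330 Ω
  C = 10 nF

Step 1 — Angular frequency: ω = 2π·f = 2π·4570 = 2.871e+04 rad/s.
Step 2 — Component impedances:
  R1: Z = R = 26.2 Ω
  R2: Z = R = 330 Ω
  C: Z = 1/(jωC) = -j/(ω·C) = 0 - j3483 Ω
Step 3 — Parallel branch: R2 || C = 1/(1/R2 + 1/C) = 327.1 - j30.99 Ω.
Step 4 — Series with R1: Z_total = R1 + (R2 || C) = 353.3 - j30.99 Ω = 354.6∠-5.0° Ω.

Z = 353.3 - j30.99 Ω = 354.6∠-5.0° Ω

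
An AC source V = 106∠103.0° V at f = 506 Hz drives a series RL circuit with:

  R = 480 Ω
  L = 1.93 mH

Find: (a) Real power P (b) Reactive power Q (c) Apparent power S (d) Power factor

Step 1 — Angular frequency: ω = 2π·f = 2π·506 = 3179 rad/s.
Step 2 — Component impedances:
  R: Z = R = 480 Ω
  L: Z = jωL = j·3179·0.00193 = 0 + j6.136 Ω
Step 3 — Series combination: Z_total = R + L = 480 + j6.136 Ω = 480∠0.7° Ω.
Step 4 — Source phasor: V = 106∠103.0° V = -23.84 + j103.3 V.
Step 5 — Current: I = V / Z = -0.04692 + j0.2158 A = 0.2208∠102.3° A.
Step 6 — Complex power: S = V·I* = 23.4 + j0.2992 VA.
Step 7 — Real power: P = Re(S) = 23.4 W.
Step 8 — Reactive power: Q = Im(S) = 0.2992 VAR.
Step 9 — Apparent power: |S| = 23.41 VA.
Step 10 — Power factor: PF = P/|S| = 0.9999 (lagging).

(a) P = 23.4 W  (b) Q = 0.2992 VAR  (c) S = 23.41 VA  (d) PF = 0.9999 (lagging)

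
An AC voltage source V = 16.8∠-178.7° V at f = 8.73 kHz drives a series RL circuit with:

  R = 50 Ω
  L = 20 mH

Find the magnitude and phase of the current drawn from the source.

Step 1 — Angular frequency: ω = 2π·f = 2π·8730 = 5.485e+04 rad/s.
Step 2 — Component impedances:
  R: Z = R = 50 Ω
  L: Z = jωL = j·5.485e+04·0.02 = 0 + j1097 Ω
Step 3 — Series combination: Z_total = R + L = 50 + j1097 Ω = 1098∠87.4° Ω.
Step 4 — Source phasor: V = 16.8∠-178.7° V = -16.8 - j0.3811 V.
Step 5 — Ohm's law: I = V / Z_total = (-16.8 - j0.3811) / (50 + j1097) = -0.001043 + j0.01526 A.
Step 6 — Convert to polar: |I| = 0.0153 A, ∠I = 93.9°.

I = 0.0153∠93.9° A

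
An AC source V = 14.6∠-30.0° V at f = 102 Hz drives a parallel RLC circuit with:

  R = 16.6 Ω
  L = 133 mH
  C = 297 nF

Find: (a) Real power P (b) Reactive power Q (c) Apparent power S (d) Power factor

Step 1 — Angular frequency: ω = 2π·f = 2π·102 = 640.9 rad/s.
Step 2 — Component impedances:
  R: Z = R = 16.6 Ω
  L: Z = jωL = j·640.9·0.133 = 0 + j85.24 Ω
  C: Z = 1/(jωC) = -j/(ω·C) = 0 - j5254 Ω
Step 3 — Parallel combination: 1/Z_total = 1/R + 1/L + 1/C; Z_total = 16.01 + j3.068 Ω = 16.3∠10.8° Ω.
Step 4 — Source phasor: V = 14.6∠-30.0° V = 12.64 - j7.3 V.
Step 5 — Current: I = V / Z = 0.6774 - j0.5857 A = 0.8955∠-40.8° A.
Step 6 — Complex power: S = V·I* = 12.84 + j2.46 VA.
Step 7 — Real power: P = Re(S) = 12.84 W.
Step 8 — Reactive power: Q = Im(S) = 2.46 VAR.
Step 9 — Apparent power: |S| = 13.07 VA.
Step 10 — Power factor: PF = P/|S| = 0.9821 (lagging).

(a) P = 12.84 W  (b) Q = 2.46 VAR  (c) S = 13.07 VA  (d) PF = 0.9821 (lagging)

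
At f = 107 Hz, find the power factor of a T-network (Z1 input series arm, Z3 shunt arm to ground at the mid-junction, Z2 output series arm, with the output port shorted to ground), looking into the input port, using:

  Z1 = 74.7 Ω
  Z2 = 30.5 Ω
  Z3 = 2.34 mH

Step 1 — Angular frequency: ω = 2π·f = 2π·107 = 672.3 rad/s.
Step 2 — Component impedances:
  Z1: Z = R = 74.7 Ω
  Z2: Z = R = 30.5 Ω
  Z3: Z = jωL = j·672.3·0.00234 = 0 + j1.573 Ω
Step 3 — With the output port shorted to ground, the output series arm Z2 runs from the junction to ground; the shunt arm Z3 also runs from the junction to ground. They appear in parallel: Z3 || Z2 = 0.08093 + j1.569 Ω.
Step 4 — Series with input arm Z1: Z_in = Z1 + (Z3 || Z2) = 74.78 + j1.569 Ω = 74.8∠1.2° Ω.
Step 5 — Power factor: PF = cos(φ) = Re(Z)/|Z| = 74.781/74.797 = 0.9998.
Step 6 — Type: Im(Z) = 1.569 ⇒ lagging (phase φ = 1.2°).

PF = 0.9998 (lagging, φ = 1.2°)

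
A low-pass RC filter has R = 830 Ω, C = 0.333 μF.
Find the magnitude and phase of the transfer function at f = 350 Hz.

Step 1 — Angular frequency: ω = 2π·350 = 2199 rad/s.
Step 2 — Transfer function: H(jω) = 1/(1 + jωRC).
Step 3 — Denominator: 1 + jωRC = 1 + j·2199·830·3.33e-07 = 1 + j0.6078.
Step 4 — H = 0.7302 - j0.4438.
Step 5 — Magnitude: |H| = 0.8545 (-1.4 dB); phase: φ = -31.3°.

|H| = 0.8545 (-1.4 dB), φ = -31.3°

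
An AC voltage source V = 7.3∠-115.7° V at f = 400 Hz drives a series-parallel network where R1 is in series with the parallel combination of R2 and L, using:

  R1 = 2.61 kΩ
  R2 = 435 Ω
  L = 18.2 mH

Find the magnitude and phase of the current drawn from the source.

Step 1 — Angular frequency: ω = 2π·f = 2π·400 = 2513 rad/s.
Step 2 — Component impedances:
  R1: Z = R = 2610 Ω
  R2: Z = R = 435 Ω
  L: Z = jωL = j·2513·0.0182 = 0 + j45.74 Ω
Step 3 — Parallel branch: R2 || L = 1/(1/R2 + 1/L) = 4.757 + j45.24 Ω.
Step 4 — Series with R1: Z_total = R1 + (R2 || L) = 2615 + j45.24 Ω = 2615∠1.0° Ω.
Step 5 — Source phasor: V = 7.3∠-115.7° V = -3.166 - j6.578 V.
Step 6 — Ohm's law: I = V / Z_total = (-3.166 - j6.578) / (2615 + j45.24) = -0.001254 - j0.002494 A.
Step 7 — Convert to polar: |I| = 0.002791 A, ∠I = -116.7°.

I = 0.002791∠-116.7° A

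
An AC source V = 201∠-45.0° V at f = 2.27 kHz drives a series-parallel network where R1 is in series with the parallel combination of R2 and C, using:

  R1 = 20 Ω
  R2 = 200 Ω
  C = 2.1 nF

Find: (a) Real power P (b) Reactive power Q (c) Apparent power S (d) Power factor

Step 1 — Angular frequency: ω = 2π·f = 2π·2270 = 1.426e+04 rad/s.
Step 2 — Component impedances:
  R1: Z = R = 20 Ω
  R2: Z = R = 200 Ω
  C: Z = 1/(jωC) = -j/(ω·C) = 0 - j3.339e+04 Ω
Step 3 — Parallel branch: R2 || C = 1/(1/R2 + 1/C) = 200 - j1.198 Ω.
Step 4 — Series with R1: Z_total = R1 + (R2 || C) = 220 - j1.198 Ω = 220∠-0.3° Ω.
Step 5 — Source phasor: V = 201∠-45.0° V = 142.1 - j142.1 V.
Step 6 — Current: I = V / Z = 0.6496 - j0.6425 A = 0.9137∠-44.7° A.
Step 7 — Complex power: S = V·I* = 183.6 - j1 VA.
Step 8 — Real power: P = Re(S) = 183.6 W.
Step 9 — Reactive power: Q = Im(S) = -1 VAR.
Step 10 — Apparent power: |S| = 183.6 VA.
Step 11 — Power factor: PF = P/|S| = 1 (leading).

(a) P = 183.6 W  (b) Q = -1 VAR  (c) S = 183.6 VA  (d) PF = 1 (leading)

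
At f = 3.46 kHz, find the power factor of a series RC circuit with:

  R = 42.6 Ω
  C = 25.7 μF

Step 1 — Angular frequency: ω = 2π·f = 2π·3460 = 2.174e+04 rad/s.
Step 2 — Component impedances:
  R: Z = R = 42.6 Ω
  C: Z = 1/(jωC) = -j/(ω·C) = 0 - j1.79 Ω
Step 3 — Series combination: Z_total = R + C = 42.6 - j1.79 Ω = 42.64∠-2.4° Ω.
Step 4 — Power factor: PF = cos(φ) = Re(Z)/|Z| = 42.6/42.64 = 0.9991.
Step 5 — Type: Im(Z) = -1.79 ⇒ leading (phase φ = -2.4°).

PF = 0.9991 (leading, φ = -2.4°)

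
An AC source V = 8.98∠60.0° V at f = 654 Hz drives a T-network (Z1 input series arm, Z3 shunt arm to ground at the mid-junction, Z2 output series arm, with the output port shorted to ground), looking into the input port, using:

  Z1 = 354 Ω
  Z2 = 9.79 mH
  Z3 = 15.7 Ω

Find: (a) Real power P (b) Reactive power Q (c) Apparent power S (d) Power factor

Step 1 — Angular frequency: ω = 2π·f = 2π·654 = 4109 rad/s.
Step 2 — Component impedances:
  Z1: Z = R = 354 Ω
  Z2: Z = jωL = j·4109·0.00979 = 0 + j40.23 Ω
  Z3: Z = R = 15.7 Ω
Step 3 — With the output port shorted to ground, the output series arm Z2 runs from the junction to ground; the shunt arm Z3 also runs from the junction to ground. They appear in parallel: Z3 || Z2 = 13.62 + j5.317 Ω.
Step 4 — Series with input arm Z1: Z_in = Z1 + (Z3 || Z2) = 367.6 + j5.317 Ω = 367.7∠0.8° Ω.
Step 5 — Source phasor: V = 8.98∠60.0° V = 4.49 + j7.777 V.
Step 6 — Current: I = V / Z = 0.01252 + j0.02097 A = 0.02442∠59.2° A.
Step 7 — Complex power: S = V·I* = 0.2193 + j0.003172 VA.
Step 8 — Real power: P = Re(S) = 0.2193 W.
Step 9 — Reactive power: Q = Im(S) = 0.003172 VAR.
Step 10 — Apparent power: |S| = 0.2193 VA.
Step 11 — Power factor: PF = P/|S| = 0.9999 (lagging).

(a) P = 0.2193 W  (b) Q = 0.003172 VAR  (c) S = 0.2193 VA  (d) PF = 0.9999 (lagging)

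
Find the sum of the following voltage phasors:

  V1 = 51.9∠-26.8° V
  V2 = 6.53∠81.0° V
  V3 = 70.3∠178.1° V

Step 1 — Convert each phasor to rectangular form:
  V1 = 51.9·(cos(-26.8°) + j·sin(-26.8°)) = 46.33 - j23.4 V
  V2 = 6.53·(cos(81.0°) + j·sin(81.0°)) = 1.022 + j6.45 V
  V3 = 70.3·(cos(178.1°) + j·sin(178.1°)) = -70.26 + j2.331 V
Step 2 — Sum components: V_total = -22.91 - j14.62 V.
Step 3 — Convert to polar: |V_total| = 27.18 V, ∠V_total = -147.5°.

V_total = 27.18∠-147.5° V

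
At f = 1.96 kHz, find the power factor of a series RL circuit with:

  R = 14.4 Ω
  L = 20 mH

Step 1 — Angular frequency: ω = 2π·f = 2π·1960 = 1.232e+04 rad/s.
Step 2 — Component impedances:
  R: Z = R = 14.4 Ω
  L: Z = jωL = j·1.232e+04·0.02 = 0 + j246.3 Ω
Step 3 — Series combination: Z_total = R + L = 14.4 + j246.3 Ω = 246.7∠86.7° Ω.
Step 4 — Power factor: PF = cos(φ) = Re(Z)/|Z| = 14.4/246.7 = 0.05837.
Step 5 — Type: Im(Z) = 246.3 ⇒ lagging (phase φ = 86.7°).

PF = 0.05837 (lagging, φ = 86.7°)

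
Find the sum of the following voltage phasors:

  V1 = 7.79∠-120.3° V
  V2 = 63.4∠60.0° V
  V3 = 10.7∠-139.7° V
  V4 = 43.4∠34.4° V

Step 1 — Convert each phasor to rectangular form:
  V1 = 7.79·(cos(-120.3°) + j·sin(-120.3°)) = -3.93 - j6.726 V
  V2 = 63.4·(cos(60.0°) + j·sin(60.0°)) = 31.7 + j54.91 V
  V3 = 10.7·(cos(-139.7°) + j·sin(-139.7°)) = -8.161 - j6.921 V
  V4 = 43.4·(cos(34.4°) + j·sin(34.4°)) = 35.81 + j24.52 V
Step 2 — Sum components: V_total = 55.42 + j65.78 V.
Step 3 — Convert to polar: |V_total| = 86.01 V, ∠V_total = 49.9°.

V_total = 86.01∠49.9° V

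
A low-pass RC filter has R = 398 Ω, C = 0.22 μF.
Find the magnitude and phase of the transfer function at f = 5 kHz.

Step 1 — Angular frequency: ω = 2π·5000 = 3.142e+04 rad/s.
Step 2 — Transfer function: H(jω) = 1/(1 + jωRC).
Step 3 — Denominator: 1 + jωRC = 1 + j·3.142e+04·398·2.2e-07 = 1 + j2.751.
Step 4 — H = 0.1167 - j0.3211.
Step 5 — Magnitude: |H| = 0.3417 (-9.3 dB); phase: φ = -70.0°.

|H| = 0.3417 (-9.3 dB), φ = -70.0°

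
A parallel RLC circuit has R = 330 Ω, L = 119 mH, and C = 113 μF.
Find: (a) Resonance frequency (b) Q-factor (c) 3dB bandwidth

Step 1 — Resonance: ω₀ = 1/√(LC) = 1/√(0.119·0.000113) = 272.7 rad/s.
Step 2 — f₀ = ω₀/(2π) = 43.4 Hz.
Step 3 — Parallel Q: Q = R/(ω₀L) = 330/(272.7·0.119) = 10.17.
Step 4 — Bandwidth: Δω = ω₀/Q = 26.82 rad/s; BW = Δω/(2π) = 4.268 Hz.

(a) f₀ = 43.4 Hz  (b) Q = 10.17  (c) BW = 4.268 Hz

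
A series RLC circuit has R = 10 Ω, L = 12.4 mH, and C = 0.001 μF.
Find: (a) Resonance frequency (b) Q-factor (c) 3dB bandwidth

Step 1 — Resonance: ω₀ = 1/√(LC) = 1/√(0.0124·1e-09) = 2.84e+05 rad/s.
Step 2 — f₀ = ω₀/(2π) = 4.52e+04 Hz.
Step 3 — Series Q: Q = ω₀L/R = 2.84e+05·0.0124/10 = 352.1.
Step 4 — Bandwidth: Δω = ω₀/Q = 806.5 rad/s; BW = Δω/(2π) = 128.4 Hz.

(a) f₀ = 4.52e+04 Hz  (b) Q = 352.1  (c) BW = 128.4 Hz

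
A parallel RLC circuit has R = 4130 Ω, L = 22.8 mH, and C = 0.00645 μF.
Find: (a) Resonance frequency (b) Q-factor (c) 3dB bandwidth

Step 1 — Resonance: ω₀ = 1/√(LC) = 1/√(0.0228·6.45e-09) = 8.246e+04 rad/s.
Step 2 — f₀ = ω₀/(2π) = 1.312e+04 Hz.
Step 3 — Parallel Q: Q = R/(ω₀L) = 4130/(8.246e+04·0.0228) = 2.197.
Step 4 — Bandwidth: Δω = ω₀/Q = 3.754e+04 rad/s; BW = Δω/(2π) = 5975 Hz.

(a) f₀ = 1.312e+04 Hz  (b) Q = 2.197  (c) BW = 5975 Hz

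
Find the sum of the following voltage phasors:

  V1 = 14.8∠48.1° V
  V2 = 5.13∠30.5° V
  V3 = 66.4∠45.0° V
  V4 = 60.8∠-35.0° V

Step 1 — Convert each phasor to rectangular form:
  V1 = 14.8·(cos(48.1°) + j·sin(48.1°)) = 9.884 + j11.02 V
  V2 = 5.13·(cos(30.5°) + j·sin(30.5°)) = 4.42 + j2.604 V
  V3 = 66.4·(cos(45.0°) + j·sin(45.0°)) = 46.95 + j46.95 V
  V4 = 60.8·(cos(-35.0°) + j·sin(-35.0°)) = 49.8 - j34.87 V
Step 2 — Sum components: V_total = 111.1 + j25.7 V.
Step 3 — Convert to polar: |V_total| = 114 V, ∠V_total = 13.0°.

V_total = 114∠13.0° V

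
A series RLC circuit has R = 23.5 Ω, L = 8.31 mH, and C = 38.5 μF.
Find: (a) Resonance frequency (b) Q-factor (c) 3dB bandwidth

Step 1 — Resonance: ω₀ = 1/√(LC) = 1/√(0.00831·3.85e-05) = 1768 rad/s.
Step 2 — f₀ = ω₀/(2π) = 281.4 Hz.
Step 3 — Series Q: Q = ω₀L/R = 1768·0.00831/23.5 = 0.6252.
Step 4 — Bandwidth: Δω = ω₀/Q = 2828 rad/s; BW = Δω/(2π) = 450.1 Hz.

(a) f₀ = 281.4 Hz  (b) Q = 0.6252  (c) BW = 450.1 Hz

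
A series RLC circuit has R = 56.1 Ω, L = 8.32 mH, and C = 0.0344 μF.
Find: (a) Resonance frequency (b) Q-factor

Step 1 — Resonance condition Im(Z)=0 gives ω₀ = 1/√(LC).
Step 2 — ω₀ = 1/√(0.00832·3.44e-08) = 5.911e+04 rad/s.
Step 3 — f₀ = ω₀/(2π) = 9408 Hz.
Step 4 — Series Q: Q = ω₀L/R = 5.911e+04·0.00832/56.1 = 8.766.

(a) f₀ = 9408 Hz  (b) Q = 8.766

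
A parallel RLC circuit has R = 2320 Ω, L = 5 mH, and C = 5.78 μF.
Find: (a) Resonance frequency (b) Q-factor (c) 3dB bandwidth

Step 1 — Resonance: ω₀ = 1/√(LC) = 1/√(0.005·5.78e-06) = 5882 rad/s.
Step 2 — f₀ = ω₀/(2π) = 936.2 Hz.
Step 3 — Parallel Q: Q = R/(ω₀L) = 2320/(5882·0.005) = 78.88.
Step 4 — Bandwidth: Δω = ω₀/Q = 74.57 rad/s; BW = Δω/(2π) = 11.87 Hz.

(a) f₀ = 936.2 Hz  (b) Q = 78.88  (c) BW = 11.87 Hz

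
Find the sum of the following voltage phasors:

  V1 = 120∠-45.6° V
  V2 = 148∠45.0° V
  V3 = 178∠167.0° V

Step 1 — Convert each phasor to rectangular form:
  V1 = 120·(cos(-45.6°) + j·sin(-45.6°)) = 83.96 - j85.74 V
  V2 = 148·(cos(45.0°) + j·sin(45.0°)) = 104.7 + j104.7 V
  V3 = 178·(cos(167.0°) + j·sin(167.0°)) = -173.4 + j40.04 V
Step 2 — Sum components: V_total = 15.17 + j58.96 V.
Step 3 — Convert to polar: |V_total| = 60.88 V, ∠V_total = 75.6°.

V_total = 60.88∠75.6° V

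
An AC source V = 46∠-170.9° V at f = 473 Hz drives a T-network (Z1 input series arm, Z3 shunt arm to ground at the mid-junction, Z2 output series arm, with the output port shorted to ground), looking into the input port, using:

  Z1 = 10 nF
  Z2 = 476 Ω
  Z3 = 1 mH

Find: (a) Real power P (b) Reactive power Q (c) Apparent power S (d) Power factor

Step 1 — Angular frequency: ω = 2π·f = 2π·473 = 2972 rad/s.
Step 2 — Component impedances:
  Z1: Z = 1/(jωC) = -j/(ω·C) = 0 - j3.365e+04 Ω
  Z2: Z = R = 476 Ω
  Z3: Z = jωL = j·2972·0.001 = 0 + j2.972 Ω
Step 3 — With the output port shorted to ground, the output series arm Z2 runs from the junction to ground; the shunt arm Z3 also runs from the junction to ground. They appear in parallel: Z3 || Z2 = 0.01855 + j2.972 Ω.
Step 4 — Series with input arm Z1: Z_in = Z1 + (Z3 || Z2) = 0.01855 - j3.365e+04 Ω = 3.365e+04∠-90.0° Ω.
Step 5 — Source phasor: V = 46∠-170.9° V = -45.42 - j7.275 V.
Step 6 — Current: I = V / Z = 0.0002162 - j0.00135 A = 0.001367∠-80.9° A.
Step 7 — Complex power: S = V·I* = 3.468e-08 - j0.06289 VA.
Step 8 — Real power: P = Re(S) = 3.468e-08 W.
Step 9 — Reactive power: Q = Im(S) = -0.06289 VAR.
Step 10 — Apparent power: |S| = 0.06289 VA.
Step 11 — Power factor: PF = P/|S| = 5.515e-07 (leading).

(a) P = 3.468e-08 W  (b) Q = -0.06289 VAR  (c) S = 0.06289 VA  (d) PF = 5.515e-07 (leading)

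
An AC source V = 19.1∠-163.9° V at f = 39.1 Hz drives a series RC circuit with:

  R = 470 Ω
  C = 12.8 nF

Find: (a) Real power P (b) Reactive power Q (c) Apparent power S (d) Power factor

Step 1 — Angular frequency: ω = 2π·f = 2π·39.1 = 245.7 rad/s.
Step 2 — Component impedances:
  R: Z = R = 470 Ω
  C: Z = 1/(jωC) = -j/(ω·C) = 0 - j3.18e+05 Ω
Step 3 — Series combination: Z_total = R + C = 470 - j3.18e+05 Ω = 3.18e+05∠-89.9° Ω.
Step 4 — Source phasor: V = 19.1∠-163.9° V = -18.35 - j5.297 V.
Step 5 — Current: I = V / Z = 1.657e-05 - j5.773e-05 A = 6.006e-05∠-74.0° A.
Step 6 — Complex power: S = V·I* = 1.695e-06 - j0.001147 VA.
Step 7 — Real power: P = Re(S) = 1.695e-06 W.
Step 8 — Reactive power: Q = Im(S) = -0.001147 VAR.
Step 9 — Apparent power: |S| = 0.001147 VA.
Step 10 — Power factor: PF = P/|S| = 0.001478 (leading).

(a) P = 1.695e-06 W  (b) Q = -0.001147 VAR  (c) S = 0.001147 VA  (d) PF = 0.001478 (leading)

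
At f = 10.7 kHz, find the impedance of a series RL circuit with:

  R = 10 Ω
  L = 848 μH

Step 1 — Angular frequency: ω = 2π·f = 2π·1.07e+04 = 6.723e+04 rad/s.
Step 2 — Component impedances:
  R: Z = R = 10 Ω
  L: Z = jωL = j·6.723e+04·0.000848 = 0 + j57.01 Ω
Step 3 — Series combination: Z_total = R + L = 10 + j57.01 Ω = 57.88∠80.1° Ω.

Z = 10 + j57.01 Ω = 57.88∠80.1° Ω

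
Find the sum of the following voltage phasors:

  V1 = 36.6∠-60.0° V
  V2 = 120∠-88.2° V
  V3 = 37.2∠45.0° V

Step 1 — Convert each phasor to rectangular form:
  V1 = 36.6·(cos(-60.0°) + j·sin(-60.0°)) = 18.3 - j31.7 V
  V2 = 120·(cos(-88.2°) + j·sin(-88.2°)) = 3.769 - j119.9 V
  V3 = 37.2·(cos(45.0°) + j·sin(45.0°)) = 26.3 + j26.3 V
Step 2 — Sum components: V_total = 48.37 - j125.3 V.
Step 3 — Convert to polar: |V_total| = 134.3 V, ∠V_total = -68.9°.

V_total = 134.3∠-68.9° V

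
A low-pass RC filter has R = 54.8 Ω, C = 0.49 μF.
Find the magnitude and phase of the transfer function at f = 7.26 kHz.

Step 1 — Angular frequency: ω = 2π·7260 = 4.562e+04 rad/s.
Step 2 — Transfer function: H(jω) = 1/(1 + jωRC).
Step 3 — Denominator: 1 + jωRC = 1 + j·4.562e+04·54.8·4.9e-07 = 1 + j1.225.
Step 4 — H = 0.3999 - j0.4899.
Step 5 — Magnitude: |H| = 0.6324 (-4.0 dB); phase: φ = -50.8°.

|H| = 0.6324 (-4.0 dB), φ = -50.8°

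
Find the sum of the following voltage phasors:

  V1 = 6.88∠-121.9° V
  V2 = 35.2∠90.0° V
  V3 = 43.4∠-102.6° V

Step 1 — Convert each phasor to rectangular form:
  V1 = 6.88·(cos(-121.9°) + j·sin(-121.9°)) = -3.636 - j5.841 V
  V2 = 35.2·(cos(90.0°) + j·sin(90.0°)) = 0 + j35.2 V
  V3 = 43.4·(cos(-102.6°) + j·sin(-102.6°)) = -9.467 - j42.35 V
Step 2 — Sum components: V_total = -13.1 - j13 V.
Step 3 — Convert to polar: |V_total| = 18.45 V, ∠V_total = -135.2°.

V_total = 18.45∠-135.2° V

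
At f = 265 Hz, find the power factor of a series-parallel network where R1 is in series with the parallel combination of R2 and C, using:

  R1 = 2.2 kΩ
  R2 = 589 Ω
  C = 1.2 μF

Step 1 — Angular frequency: ω = 2π·f = 2π·265 = 1665 rad/s.
Step 2 — Component impedances:
  R1: Z = R = 2200 Ω
  R2: Z = R = 589 Ω
  C: Z = 1/(jωC) = -j/(ω·C) = 0 - j500.5 Ω
Step 3 — Parallel branch: R2 || C = 1/(1/R2 + 1/C) = 247 - j290.6 Ω.
Step 4 — Series with R1: Z_total = R1 + (R2 || C) = 2447 - j290.6 Ω = 2464∠-6.8° Ω.
Step 5 — Power factor: PF = cos(φ) = Re(Z)/|Z| = 2447/2464.2 = 0.993.
Step 6 — Type: Im(Z) = -290.6 ⇒ leading (phase φ = -6.8°).

PF = 0.993 (leading, φ = -6.8°)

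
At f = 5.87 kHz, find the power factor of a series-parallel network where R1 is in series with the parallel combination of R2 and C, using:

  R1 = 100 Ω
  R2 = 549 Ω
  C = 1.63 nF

Step 1 — Angular frequency: ω = 2π·f = 2π·5870 = 3.688e+04 rad/s.
Step 2 — Component impedances:
  R1: Z = R = 100 Ω
  R2: Z = R = 549 Ω
  C: Z = 1/(jωC) = -j/(ω·C) = 0 - j1.663e+04 Ω
Step 3 — Parallel branch: R2 || C = 1/(1/R2 + 1/C) = 548.4 - j18.1 Ω.
Step 4 — Series with R1: Z_total = R1 + (R2 || C) = 648.4 - j18.1 Ω = 648.7∠-1.6° Ω.
Step 5 — Power factor: PF = cos(φ) = Re(Z)/|Z| = 648.4/648.66 = 0.9996.
Step 6 — Type: Im(Z) = -18.1 ⇒ leading (phase φ = -1.6°).

PF = 0.9996 (leading, φ = -1.6°)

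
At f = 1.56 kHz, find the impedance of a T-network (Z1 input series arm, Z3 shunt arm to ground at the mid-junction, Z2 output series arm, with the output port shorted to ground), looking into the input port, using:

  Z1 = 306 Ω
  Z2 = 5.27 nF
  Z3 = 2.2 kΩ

Step 1 — Angular frequency: ω = 2π·f = 2π·1560 = 9802 rad/s.
Step 2 — Component impedances:
  Z1: Z = R = 306 Ω
  Z2: Z = 1/(jωC) = -j/(ω·C) = 0 - j1.936e+04 Ω
  Z3: Z = R = 2200 Ω
Step 3 — With the output port shorted to ground, the output series arm Z2 runs from the junction to ground; the shunt arm Z3 also runs from the junction to ground. They appear in parallel: Z3 || Z2 = 2172 - j246.8 Ω.
Step 4 — Series with input arm Z1: Z_in = Z1 + (Z3 || Z2) = 2478 - j246.8 Ω = 2490∠-5.7° Ω.

Z = 2478 - j246.8 Ω = 2490∠-5.7° Ω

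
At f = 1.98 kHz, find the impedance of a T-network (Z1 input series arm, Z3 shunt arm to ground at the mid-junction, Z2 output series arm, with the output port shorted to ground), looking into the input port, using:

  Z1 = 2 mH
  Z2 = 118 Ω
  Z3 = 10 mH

Step 1 — Angular frequency: ω = 2π·f = 2π·1980 = 1.244e+04 rad/s.
Step 2 — Component impedances:
  Z1: Z = jωL = j·1.244e+04·0.002 = 0 + j24.88 Ω
  Z2: Z = R = 118 Ω
  Z3: Z = jωL = j·1.244e+04·0.01 = 0 + j124.4 Ω
Step 3 — With the output port shorted to ground, the output series arm Z2 runs from the junction to ground; the shunt arm Z3 also runs from the junction to ground. They appear in parallel: Z3 || Z2 = 62.12 + j58.92 Ω.
Step 4 — Series with input arm Z1: Z_in = Z1 + (Z3 || Z2) = 62.12 + j83.8 Ω = 104.3∠53.5° Ω.

Z = 62.12 + j83.8 Ω = 104.3∠53.5° Ω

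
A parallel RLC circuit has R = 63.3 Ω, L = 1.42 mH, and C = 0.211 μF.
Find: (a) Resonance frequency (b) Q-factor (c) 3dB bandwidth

Step 1 — Resonance: ω₀ = 1/√(LC) = 1/√(0.00142·2.11e-07) = 5.777e+04 rad/s.
Step 2 — f₀ = ω₀/(2π) = 9195 Hz.
Step 3 — Parallel Q: Q = R/(ω₀L) = 63.3/(5.777e+04·0.00142) = 0.7716.
Step 4 — Bandwidth: Δω = ω₀/Q = 7.487e+04 rad/s; BW = Δω/(2π) = 1.192e+04 Hz.

(a) f₀ = 9195 Hz  (b) Q = 0.7716  (c) BW = 1.192e+04 Hz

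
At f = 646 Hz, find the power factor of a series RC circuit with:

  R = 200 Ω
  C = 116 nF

Step 1 — Angular frequency: ω = 2π·f = 2π·646 = 4059 rad/s.
Step 2 — Component impedances:
  R: Z = R = 200 Ω
  C: Z = 1/(jωC) = -j/(ω·C) = 0 - j2124 Ω
Step 3 — Series combination: Z_total = R + C = 200 - j2124 Ω = 2133∠-84.6° Ω.
Step 4 — Power factor: PF = cos(φ) = Re(Z)/|Z| = 200/2133.3 = 0.09375.
Step 5 — Type: Im(Z) = -2124 ⇒ leading (phase φ = -84.6°).

PF = 0.09375 (leading, φ = -84.6°)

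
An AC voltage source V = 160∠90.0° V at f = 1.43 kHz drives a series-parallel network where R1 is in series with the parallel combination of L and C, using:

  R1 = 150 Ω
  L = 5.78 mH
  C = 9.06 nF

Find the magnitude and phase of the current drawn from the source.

Step 1 — Angular frequency: ω = 2π·f = 2π·1430 = 8985 rad/s.
Step 2 — Component impedances:
  R1: Z = R = 150 Ω
  L: Z = jωL = j·8985·0.00578 = 0 + j51.93 Ω
  C: Z = 1/(jωC) = -j/(ω·C) = 0 - j1.228e+04 Ω
Step 3 — Parallel branch: L || C = 1/(1/L + 1/C) = 0 + j52.15 Ω.
Step 4 — Series with R1: Z_total = R1 + (L || C) = 150 + j52.15 Ω = 158.8∠19.2° Ω.
Step 5 — Source phasor: V = 160∠90.0° V = 0 + j160 V.
Step 6 — Ohm's law: I = V / Z_total = (0 + j160) / (150 + j52.15) = 0.3309 + j0.9516 A.
Step 7 — Convert to polar: |I| = 1.008 A, ∠I = 70.8°.

I = 1.008∠70.8° A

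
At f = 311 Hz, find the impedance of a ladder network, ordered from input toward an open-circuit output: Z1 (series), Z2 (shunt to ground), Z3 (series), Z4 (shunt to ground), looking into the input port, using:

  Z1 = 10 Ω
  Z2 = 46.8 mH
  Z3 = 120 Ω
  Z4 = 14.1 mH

Step 1 — Angular frequency: ω = 2π·f = 2π·311 = 1954 rad/s.
Step 2 — Component impedances:
  Z1: Z = R = 10 Ω
  Z2: Z = jωL = j·1954·0.0468 = 0 + j91.45 Ω
  Z3: Z = R = 120 Ω
  Z4: Z = jωL = j·1954·0.0141 = 0 + j27.55 Ω
Step 3 — Ladder network (open output): work backward from the far end, alternating series and parallel combinations. Z_in = 45.14 + j56.61 Ω = 72.4∠51.4° Ω.

Z = 45.14 + j56.61 Ω = 72.4∠51.4° Ω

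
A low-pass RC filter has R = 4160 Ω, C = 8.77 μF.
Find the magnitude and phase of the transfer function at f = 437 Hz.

Step 1 — Angular frequency: ω = 2π·437 = 2746 rad/s.
Step 2 — Transfer function: H(jω) = 1/(1 + jωRC).
Step 3 — Denominator: 1 + jωRC = 1 + j·2746·4160·8.77e-06 = 1 + j100.2.
Step 4 — H = 9.964e-05 - j0.009982.
Step 5 — Magnitude: |H| = 0.009982 (-40.0 dB); phase: φ = -89.4°.

|H| = 0.009982 (-40.0 dB), φ = -89.4°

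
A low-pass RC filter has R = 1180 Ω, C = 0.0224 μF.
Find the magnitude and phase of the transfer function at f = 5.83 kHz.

Step 1 — Angular frequency: ω = 2π·5830 = 3.663e+04 rad/s.
Step 2 — Transfer function: H(jω) = 1/(1 + jωRC).
Step 3 — Denominator: 1 + jωRC = 1 + j·3.663e+04·1180·2.24e-08 = 1 + j0.9682.
Step 4 — H = 0.5161 - j0.4997.
Step 5 — Magnitude: |H| = 0.7184 (-2.9 dB); phase: φ = -44.1°.

|H| = 0.7184 (-2.9 dB), φ = -44.1°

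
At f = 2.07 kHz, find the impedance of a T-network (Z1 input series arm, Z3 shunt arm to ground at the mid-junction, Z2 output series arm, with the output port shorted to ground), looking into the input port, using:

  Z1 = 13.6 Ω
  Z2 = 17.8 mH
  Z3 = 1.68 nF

Step 1 — Angular frequency: ω = 2π·f = 2π·2070 = 1.301e+04 rad/s.
Step 2 — Component impedances:
  Z1: Z = R = 13.6 Ω
  Z2: Z = jωL = j·1.301e+04·0.0178 = 0 + j231.5 Ω
  Z3: Z = 1/(jωC) = -j/(ω·C) = 0 - j4.577e+04 Ω
Step 3 — With the output port shorted to ground, the output series arm Z2 runs from the junction to ground; the shunt arm Z3 also runs from the junction to ground. They appear in parallel: Z3 || Z2 = 0 + j232.7 Ω.
Step 4 — Series with input arm Z1: Z_in = Z1 + (Z3 || Z2) = 13.6 + j232.7 Ω = 233.1∠86.7° Ω.

Z = 13.6 + j232.7 Ω = 233.1∠86.7° Ω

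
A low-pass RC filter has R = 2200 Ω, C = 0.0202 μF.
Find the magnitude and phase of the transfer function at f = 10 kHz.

Step 1 — Angular frequency: ω = 2π·1e+04 = 6.283e+04 rad/s.
Step 2 — Transfer function: H(jω) = 1/(1 + jωRC).
Step 3 — Denominator: 1 + jωRC = 1 + j·6.283e+04·2200·2.02e-08 = 1 + j2.792.
Step 4 — H = 0.1137 - j0.3174.
Step 5 — Magnitude: |H| = 0.3372 (-9.4 dB); phase: φ = -70.3°.

|H| = 0.3372 (-9.4 dB), φ = -70.3°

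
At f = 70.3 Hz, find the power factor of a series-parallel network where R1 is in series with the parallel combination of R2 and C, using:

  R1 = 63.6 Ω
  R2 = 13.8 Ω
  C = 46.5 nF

Step 1 — Angular frequency: ω = 2π·f = 2π·70.3 = 441.7 rad/s.
Step 2 — Component impedances:
  R1: Z = R = 63.6 Ω
  R2: Z = R = 13.8 Ω
  C: Z = 1/(jωC) = -j/(ω·C) = 0 - j4.869e+04 Ω
Step 3 — Parallel branch: R2 || C = 1/(1/R2 + 1/C) = 13.8 - j0.003912 Ω.
Step 4 — Series with R1: Z_total = R1 + (R2 || C) = 77.4 - j0.003912 Ω = 77.4∠-0.0° Ω.
Step 5 — Power factor: PF = cos(φ) = Re(Z)/|Z| = 77.4/77.4 = 1.
Step 6 — Type: Im(Z) = -0.003912 ⇒ leading (phase φ = -0.0°).

PF = 1 (leading, φ = -0.0°)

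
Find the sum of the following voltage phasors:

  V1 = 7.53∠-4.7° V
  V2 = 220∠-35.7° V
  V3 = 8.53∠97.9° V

Step 1 — Convert each phasor to rectangular form:
  V1 = 7.53·(cos(-4.7°) + j·sin(-4.7°)) = 7.505 - j0.617 V
  V2 = 220·(cos(-35.7°) + j·sin(-35.7°)) = 178.7 - j128.4 V
  V3 = 8.53·(cos(97.9°) + j·sin(97.9°)) = -1.172 + j8.449 V
Step 2 — Sum components: V_total = 185 - j120.5 V.
Step 3 — Convert to polar: |V_total| = 220.8 V, ∠V_total = -33.1°.

V_total = 220.8∠-33.1° V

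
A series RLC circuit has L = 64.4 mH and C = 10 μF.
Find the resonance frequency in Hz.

Step 1 — Resonance condition Im(Z)=0 gives ω₀ = 1/√(LC).
Step 2 — ω₀ = 1/√(0.0644·1e-05) = 1246 rad/s.
Step 3 — f₀ = ω₀/(2π) = 198.3 Hz.

f₀ = 198.3 Hz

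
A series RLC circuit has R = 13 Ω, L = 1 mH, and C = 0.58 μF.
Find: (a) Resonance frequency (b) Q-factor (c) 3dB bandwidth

Step 1 — Resonance: ω₀ = 1/√(LC) = 1/√(0.001·5.8e-07) = 4.152e+04 rad/s.
Step 2 — f₀ = ω₀/(2π) = 6609 Hz.
Step 3 — Series Q: Q = ω₀L/R = 4.152e+04·0.001/13 = 3.194.
Step 4 — Bandwidth: Δω = ω₀/Q = 1.3e+04 rad/s; BW = Δω/(2π) = 2069 Hz.

(a) f₀ = 6609 Hz  (b) Q = 3.194  (c) BW = 2069 Hz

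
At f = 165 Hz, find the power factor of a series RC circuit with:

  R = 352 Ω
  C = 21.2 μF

Step 1 — Angular frequency: ω = 2π·f = 2π·165 = 1037 rad/s.
Step 2 — Component impedances:
  R: Z = R = 352 Ω
  C: Z = 1/(jωC) = -j/(ω·C) = 0 - j45.5 Ω
Step 3 — Series combination: Z_total = R + C = 352 - j45.5 Ω = 354.9∠-7.4° Ω.
Step 4 — Power factor: PF = cos(φ) = Re(Z)/|Z| = 352/354.93 = 0.9917.
Step 5 — Type: Im(Z) = -45.5 ⇒ leading (phase φ = -7.4°).

PF = 0.9917 (leading, φ = -7.4°)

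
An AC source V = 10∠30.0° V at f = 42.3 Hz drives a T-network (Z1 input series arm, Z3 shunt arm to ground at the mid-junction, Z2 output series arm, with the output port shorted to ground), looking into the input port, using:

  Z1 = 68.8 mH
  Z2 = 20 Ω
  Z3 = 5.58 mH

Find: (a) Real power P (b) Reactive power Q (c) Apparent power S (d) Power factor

Step 1 — Angular frequency: ω = 2π·f = 2π·42.3 = 265.8 rad/s.
Step 2 — Component impedances:
  Z1: Z = jωL = j·265.8·0.0688 = 0 + j18.29 Ω
  Z2: Z = R = 20 Ω
  Z3: Z = jωL = j·265.8·0.00558 = 0 + j1.483 Ω
Step 3 — With the output port shorted to ground, the output series arm Z2 runs from the junction to ground; the shunt arm Z3 also runs from the junction to ground. They appear in parallel: Z3 || Z2 = 0.1094 + j1.475 Ω.
Step 4 — Series with input arm Z1: Z_in = Z1 + (Z3 || Z2) = 0.1094 + j19.76 Ω = 19.76∠89.7° Ω.
Step 5 — Source phasor: V = 10∠30.0° V = 8.66 + j5 V.
Step 6 — Current: I = V / Z = 0.2554 - j0.4368 A = 0.5061∠-59.7° A.
Step 7 — Complex power: S = V·I* = 0.02801 + j5.06 VA.
Step 8 — Real power: P = Re(S) = 0.02801 W.
Step 9 — Reactive power: Q = Im(S) = 5.06 VAR.
Step 10 — Apparent power: |S| = 5.061 VA.
Step 11 — Power factor: PF = P/|S| = 0.005535 (lagging).

(a) P = 0.02801 W  (b) Q = 5.06 VAR  (c) S = 5.061 VA  (d) PF = 0.005535 (lagging)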